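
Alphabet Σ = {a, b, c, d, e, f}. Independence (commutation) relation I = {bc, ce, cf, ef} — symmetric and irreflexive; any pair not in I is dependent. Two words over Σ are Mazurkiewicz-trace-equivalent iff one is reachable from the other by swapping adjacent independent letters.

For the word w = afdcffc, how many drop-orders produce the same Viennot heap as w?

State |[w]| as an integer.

6

piece 0:a — minimal
piece 1:f rests on {0:a}
piece 2:d rests on {1:f}
piece 3:c rests on {2:d}
piece 4:f rests on {2:d}
piece 5:f rests on {4:f}
piece 6:c rests on {3:c}
minimal pieces: {0:a}
ways to finish when only these pieces remain (= sum over removing one remaining piece with nothing left below it):
  1 left: {5}→1  {6}→1
  2 left: {3,6}→1  {4,5}→1  {5,6}→2
  3 left: {3,5,6}→3  {4,5,6}→3
  4 left: {3,4,5,6}→6
  5 left: {2,3,4,5,6}→6
  placing 0:a first → 6 extensions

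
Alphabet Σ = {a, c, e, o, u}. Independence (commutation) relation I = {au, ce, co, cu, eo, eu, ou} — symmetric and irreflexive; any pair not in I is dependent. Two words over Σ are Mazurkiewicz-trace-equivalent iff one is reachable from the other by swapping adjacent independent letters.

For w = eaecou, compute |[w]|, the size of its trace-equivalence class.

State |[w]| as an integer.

36

0(e) covers ∅
1(a) covers 0:e
2(e) covers 1:a
3(c) covers 1:a
4(o) covers 1:a
5(u) covers ∅
floor of heap: 0:e, 5:u
completions by unplaced set U, small U first (add the entries for U minus each lowest piece of U):
  |U|=1: {2}:1  {3}:1  {4}:1  {5}:1
  |U|=2: {2,3}:2  {2,4}:2  {2,5}:2  {3,4}:2  {3,5}:2  {4,5}:2
  |U|=3: {2,3,4}:6  {2,3,5}:6  {2,4,5}:6  {3,4,5}:6
  |U|=4: {1,2,3,4}:6  {2,3,4,5}:24
  start at 0(e): 30
  start at 5(u): 6
sum over floor = 36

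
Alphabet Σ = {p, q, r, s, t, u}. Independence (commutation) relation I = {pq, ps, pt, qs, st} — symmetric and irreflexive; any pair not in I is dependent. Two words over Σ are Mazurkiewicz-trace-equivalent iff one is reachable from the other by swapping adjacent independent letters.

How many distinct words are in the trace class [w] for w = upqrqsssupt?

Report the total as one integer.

16

#0=u has no predecessor
#1=p depends on [0:u]
#2=q depends on [0:u]
#3=r depends on [1:p, 2:q]
#4=q depends on [3:r]
#5=s depends on [3:r]
#6=s depends on [5:s]
#7=s depends on [6:s]
#8=u depends on [4:q, 7:s]
#9=p depends on [8:u]
#10=t depends on [8:u]
sources: [0:u]
N(rest) = Σ N(rest − s) over sources s of rest; N(one piece) = 1:
  size 1 → [9]=1  [10]=1
  size 2 → [9,10]=2
  size 3 → [8,9,10]=2
  size 4 → [4,8,9,10]=2  [7,8,9,10]=2
  size 5 → [4,7,8,9,10]=4  [6,7,8,9,10]=2
  size 6 → [4,6,7,8,9,10]=6  [5,6,7,8,9,10]=2
  size 7 → [4,5,6,7,8,9,10]=8
  size 8 → [3,4,5,6,7,8,9,10]=8
  size 9 → [1,3,4,5,6,7,8,9,10]=8  [2,3,4,5,6,7,8,9,10]=8
  first=0(u) contributes 16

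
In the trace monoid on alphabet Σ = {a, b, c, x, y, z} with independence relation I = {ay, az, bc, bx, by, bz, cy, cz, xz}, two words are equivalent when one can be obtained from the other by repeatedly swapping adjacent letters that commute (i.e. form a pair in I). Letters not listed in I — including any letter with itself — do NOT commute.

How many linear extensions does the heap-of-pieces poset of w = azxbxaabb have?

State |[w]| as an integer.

27

#0=a has no predecessor
#1=z has no predecessor
#2=x depends on [0:a]
#3=b depends on [0:a]
#4=x depends on [2:x]
#5=a depends on [3:b, 4:x]
#6=a depends on [5:a]
#7=b depends on [6:a]
#8=b depends on [7:b]
sources: [0:a, 1:z]
N(rest) = Σ N(rest − s) over sources s of rest; N(one piece) = 1:
  size 1 → [1]=1  [8]=1
  size 2 → [1,8]=2  [7,8]=1
  size 3 → [1,7,8]=3  [6,7,8]=1
  size 4 → [1,6,7,8]=4  [5,6,7,8]=1
  size 5 → [1,5,6,7,8]=5  [3,5,6,7,8]=1  [4,5,6,7,8]=1
  size 6 → [1,3,5,6,7,8]=6  [1,4,5,6,7,8]=6  [2,4,5,6,7,8]=1  [3,4,5,6,7,8]=2
  size 7 → [1,2,4,5,6,7,8]=7  [1,3,4,5,6,7,8]=14  [2,3,4,5,6,7,8]=3
  first=0(a) contributes 24
  first=1(z) contributes 3
|[w]| = 27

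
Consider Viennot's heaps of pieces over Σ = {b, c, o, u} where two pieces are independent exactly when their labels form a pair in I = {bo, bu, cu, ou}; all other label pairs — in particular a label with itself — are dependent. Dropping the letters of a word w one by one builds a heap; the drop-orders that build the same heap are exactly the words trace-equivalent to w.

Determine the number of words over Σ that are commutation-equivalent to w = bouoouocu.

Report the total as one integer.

420

drop 0:b onto floor
drop 1:o onto floor
drop 2:u onto floor
drop 3:o onto {1:o}
drop 4:o onto {3:o}
drop 5:u onto {2:u}
drop 6:o onto {4:o}
drop 7:c onto {0:b, 6:o}
drop 8:u onto {5:u}
ground layer = {0:b, 1:o, 2:u}
drop-orders for the pieces not yet dropped (sum over which currently-grounded one goes next):
  1 to go: {7} 1  {8} 1
  2 to go: {0,7} 1  {5,8} 1  {6,7} 1  {7,8} 2
  3 to go: {0,6,7} 2  {0,7,8} 3  {2,5,8} 1  {4,6,7} 1  {5,7,8} 3  {6,7,8} 3
  4 to go: {0,4,6,7} 3  {0,5,7,8} 6  {0,6,7,8} 8  {2,5,7,8} 4  {3,4,6,7} 1  {4,6,7,8} 4  {5,6,7,8} 6
  5 to go: {0,2,5,7,8} 10  {0,3,4,6,7} 4  {0,4,6,7,8} 15  {0,5,6,7,8} 20  {1,3,4,6,7} 1  {2,5,6,7,8} 10  {3,4,6,7,8} 5  {4,5,6,7,8} 10
  6 to go: {0,1,3,4,6,7} 5  {0,2,5,6,7,8} 40  {0,3,4,6,7,8} 24  {0,4,5,6,7,8} 45  {1,3,4,6,7,8} 6  {2,4,5,6,7,8} 20  {3,4,5,6,7,8} 15
  7 to go: {0,1,3,4,6,7,8} 35  {0,2,4,5,6,7,8} 105  {0,3,4,5,6,7,8} 84  {1,3,4,5,6,7,8} 21  {2,3,4,5,6,7,8} 35
  if 0:b drops first: 56 orders
  if 1:o drops first: 224 orders
  if 2:u drops first: 140 orders
heap linearizations: 420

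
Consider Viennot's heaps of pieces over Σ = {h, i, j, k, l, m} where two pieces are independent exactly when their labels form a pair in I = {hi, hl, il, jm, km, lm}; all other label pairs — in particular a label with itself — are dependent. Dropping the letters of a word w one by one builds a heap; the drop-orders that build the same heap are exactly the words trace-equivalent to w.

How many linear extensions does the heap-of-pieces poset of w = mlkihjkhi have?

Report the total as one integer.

12

0(m) covers ∅
1(l) covers ∅
2(k) covers 1:l
3(i) covers 0:m, 2:k
4(h) covers 0:m, 2:k
5(j) covers 3:i, 4:h
6(k) covers 5:j
7(h) covers 6:k
8(i) covers 6:k
floor of heap: 0:m, 1:l
completions by unplaced set U, small U first (add the entries for U minus each lowest piece of U):
  |U|=1: {7}:1  {8}:1
  |U|=2: {7,8}:2
  |U|=3: {6,7,8}:2
  |U|=4: {5,6,7,8}:2
  |U|=5: {3,5,6,7,8}:2  {4,5,6,7,8}:2
  |U|=6: {3,4,5,6,7,8}:4
  |U|=7: {0,3,4,5,6,7,8}:4  {2,3,4,5,6,7,8}:4
  start at 0(m): 4
  start at 1(l): 8
sum over floor = 12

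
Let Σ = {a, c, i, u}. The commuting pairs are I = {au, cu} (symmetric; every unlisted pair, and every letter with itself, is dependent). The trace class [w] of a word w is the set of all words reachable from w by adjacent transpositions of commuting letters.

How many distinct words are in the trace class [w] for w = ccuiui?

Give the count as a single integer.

piece 0:c — minimal
piece 1:c rests on {0:c}
piece 2:u — minimal
piece 3:i rests on {1:c, 2:u}
piece 4:u rests on {3:i}
piece 5:i rests on {4:u}
minimal pieces: {0:c, 2:u}
ways to finish when only these pieces remain (= sum over removing one remaining piece with nothing left below it):
  1 left: {5}→1
  2 left: {4,5}→1
  3 left: {3,4,5}→1
  4 left: {1,3,4,5}→1  {2,3,4,5}→1
  placing 0:c first → 2 extensions
  placing 2:u first → 1 extensions
total linear extensions = 3

3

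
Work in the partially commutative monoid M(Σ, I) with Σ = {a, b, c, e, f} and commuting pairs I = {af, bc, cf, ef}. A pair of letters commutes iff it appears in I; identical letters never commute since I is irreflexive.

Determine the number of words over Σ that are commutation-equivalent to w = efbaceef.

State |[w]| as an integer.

#0=e has no predecessor
#1=f has no predecessor
#2=b depends on [0:e, 1:f]
#3=a depends on [2:b]
#4=c depends on [3:a]
#5=e depends on [4:c]
#6=e depends on [5:e]
#7=f depends on [2:b]
sources: [0:e, 1:f]
N(rest) = Σ N(rest − s) over sources s of rest; N(one piece) = 1:
  size 1 → [6]=1  [7]=1
  size 2 → [5,6]=1  [6,7]=2
  size 3 → [4,5,6]=1  [5,6,7]=3
  size 4 → [3,4,5,6]=1  [4,5,6,7]=4
  size 5 → [3,4,5,6,7]=5
  size 6 → [2,3,4,5,6,7]=5
  first=0(e) contributes 5
  first=1(f) contributes 5
|[w]| = 10

10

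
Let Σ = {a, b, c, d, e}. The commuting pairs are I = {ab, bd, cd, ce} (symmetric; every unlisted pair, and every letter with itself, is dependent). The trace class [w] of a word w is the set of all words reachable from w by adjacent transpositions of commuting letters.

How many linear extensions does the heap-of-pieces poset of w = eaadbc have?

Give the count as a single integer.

#0=e has no predecessor
#1=a depends on [0:e]
#2=a depends on [1:a]
#3=d depends on [2:a]
#4=b depends on [0:e]
#5=c depends on [2:a, 4:b]
sources: [0:e]
N(rest) = Σ N(rest − s) over sources s of rest; N(one piece) = 1:
  size 1 → [3]=1  [5]=1
  size 2 → [3,5]=2  [4,5]=1
  size 3 → [2,3,5]=2  [3,4,5]=3
  size 4 → [1,2,3,5]=2  [2,3,4,5]=5
  first=0(e) contributes 7

7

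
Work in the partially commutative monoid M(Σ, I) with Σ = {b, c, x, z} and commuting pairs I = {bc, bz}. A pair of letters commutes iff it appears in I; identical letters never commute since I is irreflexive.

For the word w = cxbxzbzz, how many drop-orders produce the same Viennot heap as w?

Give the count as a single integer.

4

piece 0:c — minimal
piece 1:x rests on {0:c}
piece 2:b rests on {1:x}
piece 3:x rests on {2:b}
piece 4:z rests on {3:x}
piece 5:b rests on {3:x}
piece 6:z rests on {4:z}
piece 7:z rests on {6:z}
minimal pieces: {0:c}
ways to finish when only these pieces remain (= sum over removing one remaining piece with nothing left below it):
  1 left: {5}→1  {7}→1
  2 left: {5,7}→2  {6,7}→1
  3 left: {4,6,7}→1  {5,6,7}→3
  4 left: {4,5,6,7}→4
  5 left: {3,4,5,6,7}→4
  6 left: {2,3,4,5,6,7}→4
  placing 0:c first → 4 extensions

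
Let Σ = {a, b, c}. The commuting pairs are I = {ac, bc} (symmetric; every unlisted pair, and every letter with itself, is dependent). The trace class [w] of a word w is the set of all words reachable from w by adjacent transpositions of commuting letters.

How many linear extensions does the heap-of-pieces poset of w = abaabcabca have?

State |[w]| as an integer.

piece 0:a — minimal
piece 1:b rests on {0:a}
piece 2:a rests on {1:b}
piece 3:a rests on {2:a}
piece 4:b rests on {3:a}
piece 5:c — minimal
piece 6:a rests on {4:b}
piece 7:b rests on {6:a}
piece 8:c rests on {5:c}
piece 9:a rests on {7:b}
minimal pieces: {0:a, 5:c}
ways to finish when only these pieces remain (= sum over removing one remaining piece with nothing left below it):
  1 left: {8}→1  {9}→1
  2 left: {5,8}→1  {7,9}→1  {8,9}→2
  3 left: {5,8,9}→3  {6,7,9}→1  {7,8,9}→3
  4 left: {4,6,7,9}→1  {5,7,8,9}→6  {6,7,8,9}→4
  5 left: {3,4,6,7,9}→1  {4,6,7,8,9}→5  {5,6,7,8,9}→10
  6 left: {2,3,4,6,7,9}→1  {3,4,6,7,8,9}→6  {4,5,6,7,8,9}→15
  7 left: {1,2,3,4,6,7,9}→1  {2,3,4,6,7,8,9}→7  {3,4,5,6,7,8,9}→21
  8 left: {0,1,2,3,4,6,7,9}→1  {1,2,3,4,6,7,8,9}→8  {2,3,4,5,6,7,8,9}→28
  placing 0:a first → 36 extensions
  placing 5:c first → 9 extensions
total linear extensions = 45

45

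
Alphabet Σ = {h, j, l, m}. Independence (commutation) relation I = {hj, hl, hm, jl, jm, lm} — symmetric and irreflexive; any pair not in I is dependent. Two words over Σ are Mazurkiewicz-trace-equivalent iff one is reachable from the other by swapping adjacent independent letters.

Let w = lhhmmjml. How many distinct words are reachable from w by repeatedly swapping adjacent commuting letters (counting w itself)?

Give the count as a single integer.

1680

piece 0:l — minimal
piece 1:h — minimal
piece 2:h rests on {1:h}
piece 3:m — minimal
piece 4:m rests on {3:m}
piece 5:j — minimal
piece 6:m rests on {4:m}
piece 7:l rests on {0:l}
minimal pieces: {0:l, 1:h, 3:m, 5:j}
ways to finish when only these pieces remain (= sum over removing one remaining piece with nothing left below it):
  1 left: {2}→1  {5}→1  {6}→1  {7}→1
  2 left: {0,7}→1  {1,2}→1  {2,5}→2  {2,6}→2  {2,7}→2  {4,6}→1  {5,6}→2  {5,7}→2  {6,7}→2
  3 left: {0,2,7}→3  {0,5,7}→3  {0,6,7}→3  {1,2,5}→3  {1,2,6}→3  {1,2,7}→3  {2,4,6}→3  {2,5,6}→6  {2,5,7}→6  {2,6,7}→6  {3,4,6}→1  {4,5,6}→3  {4,6,7}→3  {5,6,7}→6
  4 left: {0,1,2,7}→6  {0,2,5,7}→12  {0,2,6,7}→12  {0,4,6,7}→6  {0,5,6,7}→12  {1,2,4,6}→6  {1,2,5,6}→12  {1,2,5,7}→12  {1,2,6,7}→12  {2,3,4,6}→4  {2,4,5,6}→12  {2,4,6,7}→12  {2,5,6,7}→24  {3,4,5,6}→4  {3,4,6,7}→4  {4,5,6,7}→12
  5 left: {0,1,2,5,7}→30  {0,1,2,6,7}→30  {0,2,4,6,7}→30  {0,2,5,6,7}→60  {0,3,4,6,7}→10  {0,4,5,6,7}→30  {1,2,3,4,6}→10  {1,2,4,5,6}→30  {1,2,4,6,7}→30  {1,2,5,6,7}→60  {2,3,4,5,6}→20  {2,3,4,6,7}→20  {2,4,5,6,7}→60  {3,4,5,6,7}→20
  6 left: {0,1,2,4,6,7}→90  {0,1,2,5,6,7}→180  {0,2,3,4,6,7}→60  {0,2,4,5,6,7}→180  {0,3,4,5,6,7}→60  {1,2,3,4,5,6}→60  {1,2,3,4,6,7}→60  {1,2,4,5,6,7}→180  {2,3,4,5,6,7}→120
  placing 0:l first → 420 extensions
  placing 1:h first → 420 extensions
  placing 3:m first → 630 extensions
  placing 5:j first → 210 extensions
total linear extensions = 1680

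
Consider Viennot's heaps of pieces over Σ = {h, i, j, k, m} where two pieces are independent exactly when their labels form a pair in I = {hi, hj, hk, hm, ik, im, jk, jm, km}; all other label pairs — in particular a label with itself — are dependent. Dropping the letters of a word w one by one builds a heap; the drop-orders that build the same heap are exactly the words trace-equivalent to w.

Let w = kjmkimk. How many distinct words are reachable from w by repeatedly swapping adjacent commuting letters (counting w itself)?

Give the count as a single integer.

piece 0:k — minimal
piece 1:j — minimal
piece 2:m — minimal
piece 3:k rests on {0:k}
piece 4:i rests on {1:j}
piece 5:m rests on {2:m}
piece 6:k rests on {3:k}
minimal pieces: {0:k, 1:j, 2:m}
ways to finish when only these pieces remain (= sum over removing one remaining piece with nothing left below it):
  1 left: {4}→1  {5}→1  {6}→1
  2 left: {1,4}→1  {2,5}→1  {3,6}→1  {4,5}→2  {4,6}→2  {5,6}→2
  3 left: {0,3,6}→1  {1,4,5}→3  {1,4,6}→3  {2,4,5}→3  {2,5,6}→3  {3,4,6}→3  {3,5,6}→3  {4,5,6}→6
  4 left: {0,3,4,6}→4  {0,3,5,6}→4  {1,2,4,5}→6  {1,3,4,6}→6  {1,4,5,6}→12  {2,3,5,6}→6  {2,4,5,6}→12  {3,4,5,6}→12
  5 left: {0,1,3,4,6}→10  {0,2,3,5,6}→10  {0,3,4,5,6}→20  {1,2,4,5,6}→30  {1,3,4,5,6}→30  {2,3,4,5,6}→30
  placing 0:k first → 90 extensions
  placing 1:j first → 60 extensions
  placing 2:m first → 60 extensions
total linear extensions = 210

210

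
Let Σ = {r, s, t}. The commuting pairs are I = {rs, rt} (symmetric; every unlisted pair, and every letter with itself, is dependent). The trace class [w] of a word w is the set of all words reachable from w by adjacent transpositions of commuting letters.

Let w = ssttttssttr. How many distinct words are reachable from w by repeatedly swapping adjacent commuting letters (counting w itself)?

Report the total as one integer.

piece 0:s — minimal
piece 1:s rests on {0:s}
piece 2:t rests on {1:s}
piece 3:t rests on {2:t}
piece 4:t rests on {3:t}
piece 5:t rests on {4:t}
piece 6:s rests on {5:t}
piece 7:s rests on {6:s}
piece 8:t rests on {7:s}
piece 9:t rests on {8:t}
piece 10:r — minimal
minimal pieces: {0:s, 10:r}
ways to finish when only these pieces remain (= sum over removing one remaining piece with nothing left below it):
  1 left: {9}→1  {10}→1
  2 left: {8,9}→1  {9,10}→2
  3 left: {7,8,9}→1  {8,9,10}→3
  4 left: {6,7,8,9}→1  {7,8,9,10}→4
  5 left: {5,6,7,8,9}→1  {6,7,8,9,10}→5
  6 left: {4,5,6,7,8,9}→1  {5,6,7,8,9,10}→6
  7 left: {3,4,5,6,7,8,9}→1  {4,5,6,7,8,9,10}→7
  8 left: {2,3,4,5,6,7,8,9}→1  {3,4,5,6,7,8,9,10}→8
  9 left: {1,2,3,4,5,6,7,8,9}→1  {2,3,4,5,6,7,8,9,10}→9
  placing 0:s first → 10 extensions
  placing 10:r first → 1 extensions
total linear extensions = 11

11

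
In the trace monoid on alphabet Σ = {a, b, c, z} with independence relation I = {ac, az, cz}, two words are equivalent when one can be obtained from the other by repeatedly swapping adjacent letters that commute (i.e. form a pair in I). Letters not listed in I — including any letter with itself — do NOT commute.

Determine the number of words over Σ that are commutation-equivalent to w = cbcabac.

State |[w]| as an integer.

#0=c has no predecessor
#1=b depends on [0:c]
#2=c depends on [1:b]
#3=a depends on [1:b]
#4=b depends on [2:c, 3:a]
#5=a depends on [4:b]
#6=c depends on [4:b]
sources: [0:c]
N(rest) = Σ N(rest − s) over sources s of rest; N(one piece) = 1:
  size 1 → [5]=1  [6]=1
  size 2 → [5,6]=2
  size 3 → [4,5,6]=2
  size 4 → [2,4,5,6]=2  [3,4,5,6]=2
  size 5 → [2,3,4,5,6]=4
  first=0(c) contributes 4

4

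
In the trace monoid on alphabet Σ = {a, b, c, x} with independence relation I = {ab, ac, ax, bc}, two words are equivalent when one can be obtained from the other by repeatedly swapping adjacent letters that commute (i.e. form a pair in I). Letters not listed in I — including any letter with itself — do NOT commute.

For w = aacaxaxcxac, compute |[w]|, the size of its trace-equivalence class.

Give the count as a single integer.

drop 0:a onto floor
drop 1:a onto {0:a}
drop 2:c onto floor
drop 3:a onto {1:a}
drop 4:x onto {2:c}
drop 5:a onto {3:a}
drop 6:x onto {4:x}
drop 7:c onto {6:x}
drop 8:x onto {7:c}
drop 9:a onto {5:a}
drop 10:c onto {8:x}
ground layer = {0:a, 2:c}
drop-orders for the pieces not yet dropped (sum over which currently-grounded one goes next):
  1 to go: {9} 1  {10} 1
  2 to go: {5,9} 1  {8,10} 1  {9,10} 2
  3 to go: {3,5,9} 1  {5,9,10} 3  {7,8,10} 1  {8,9,10} 3
  4 to go: {1,3,5,9} 1  {3,5,9,10} 4  {5,8,9,10} 6  {6,7,8,10} 1  {7,8,9,10} 4
  5 to go: {0,1,3,5,9} 1  {1,3,5,9,10} 5  {3,5,8,9,10} 10  {4,6,7,8,10} 1  {5,7,8,9,10} 10  {6,7,8,9,10} 5
  6 to go: {0,1,3,5,9,10} 6  {1,3,5,8,9,10} 15  {2,4,6,7,8,10} 1  {3,5,7,8,9,10} 20  {4,6,7,8,9,10} 6  {5,6,7,8,9,10} 15
  7 to go: {0,1,3,5,8,9,10} 21  {1,3,5,7,8,9,10} 35  {2,4,6,7,8,9,10} 7  {3,5,6,7,8,9,10} 35  {4,5,6,7,8,9,10} 21
  8 to go: {0,1,3,5,7,8,9,10} 56  {1,3,5,6,7,8,9,10} 70  {2,4,5,6,7,8,9,10} 28  {3,4,5,6,7,8,9,10} 56
  9 to go: {0,1,3,5,6,7,8,9,10} 126  {1,3,4,5,6,7,8,9,10} 126  {2,3,4,5,6,7,8,9,10} 84
  if 0:a drops first: 210 orders
  if 2:c drops first: 252 orders
heap linearizations: 462

462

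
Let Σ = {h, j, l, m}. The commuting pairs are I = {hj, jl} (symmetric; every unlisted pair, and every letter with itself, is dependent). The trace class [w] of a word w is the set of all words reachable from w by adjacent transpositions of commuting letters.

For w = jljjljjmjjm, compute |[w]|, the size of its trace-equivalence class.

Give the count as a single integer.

drop 0:j onto floor
drop 1:l onto floor
drop 2:j onto {0:j}
drop 3:j onto {2:j}
drop 4:l onto {1:l}
drop 5:j onto {3:j}
drop 6:j onto {5:j}
drop 7:m onto {4:l, 6:j}
drop 8:j onto {7:m}
drop 9:j onto {8:j}
drop 10:m onto {9:j}
ground layer = {0:j, 1:l}
drop-orders for the pieces not yet dropped (sum over which currently-grounded one goes next):
  1 to go: {10} 1
  2 to go: {9,10} 1
  3 to go: {8,9,10} 1
  4 to go: {7,8,9,10} 1
  5 to go: {4,7,8,9,10} 1  {6,7,8,9,10} 1
  6 to go: {1,4,7,8,9,10} 1  {4,6,7,8,9,10} 2  {5,6,7,8,9,10} 1
  7 to go: {1,4,6,7,8,9,10} 3  {3,5,6,7,8,9,10} 1  {4,5,6,7,8,9,10} 3
  8 to go: {1,4,5,6,7,8,9,10} 6  {2,3,5,6,7,8,9,10} 1  {3,4,5,6,7,8,9,10} 4
  9 to go: {0,2,3,5,6,7,8,9,10} 1  {1,3,4,5,6,7,8,9,10} 10  {2,3,4,5,6,7,8,9,10} 5
  if 0:j drops first: 15 orders
  if 1:l drops first: 6 orders
heap linearizations: 21

21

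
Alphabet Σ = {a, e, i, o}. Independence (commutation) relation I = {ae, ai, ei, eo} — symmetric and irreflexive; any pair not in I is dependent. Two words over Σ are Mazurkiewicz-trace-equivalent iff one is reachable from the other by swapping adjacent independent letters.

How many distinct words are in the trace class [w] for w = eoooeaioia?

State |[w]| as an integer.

0(e) covers ∅
1(o) covers ∅
2(o) covers 1:o
3(o) covers 2:o
4(e) covers 0:e
5(a) covers 3:o
6(i) covers 3:o
7(o) covers 5:a, 6:i
8(i) covers 7:o
9(a) covers 7:o
floor of heap: 0:e, 1:o
completions by unplaced set U, small U first (add the entries for U minus each lowest piece of U):
  |U|=1: {4}:1  {8}:1  {9}:1
  |U|=2: {0,4}:1  {4,8}:2  {4,9}:2  {8,9}:2
  |U|=3: {0,4,8}:3  {0,4,9}:3  {4,8,9}:6  {7,8,9}:2
  |U|=4: {0,4,8,9}:12  {4,7,8,9}:8  {5,7,8,9}:2  {6,7,8,9}:2
  |U|=5: {0,4,7,8,9}:20  {4,5,7,8,9}:10  {4,6,7,8,9}:10  {5,6,7,8,9}:4
  |U|=6: {0,4,5,7,8,9}:30  {0,4,6,7,8,9}:30  {3,5,6,7,8,9}:4  {4,5,6,7,8,9}:24
  |U|=7: {0,4,5,6,7,8,9}:84  {2,3,5,6,7,8,9}:4  {3,4,5,6,7,8,9}:28
  |U|=8: {0,3,4,5,6,7,8,9}:112  {1,2,3,5,6,7,8,9}:4  {2,3,4,5,6,7,8,9}:32
  start at 0(e): 36
  start at 1(o): 144
sum over floor = 180

180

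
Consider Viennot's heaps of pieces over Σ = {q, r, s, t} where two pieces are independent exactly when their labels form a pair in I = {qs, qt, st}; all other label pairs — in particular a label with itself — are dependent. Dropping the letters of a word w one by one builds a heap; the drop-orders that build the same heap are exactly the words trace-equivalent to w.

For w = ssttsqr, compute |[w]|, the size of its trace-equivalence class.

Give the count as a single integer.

piece 0:s — minimal
piece 1:s rests on {0:s}
piece 2:t — minimal
piece 3:t rests on {2:t}
piece 4:s rests on {1:s}
piece 5:q — minimal
piece 6:r rests on {3:t, 4:s, 5:q}
minimal pieces: {0:s, 2:t, 5:q}
ways to finish when only these pieces remain (= sum over removing one remaining piece with nothing left below it):
  1 left: {6}→1
  2 left: {3,6}→1  {4,6}→1  {5,6}→1
  3 left: {1,4,6}→1  {2,3,6}→1  {3,4,6}→2  {3,5,6}→2  {4,5,6}→2
  4 left: {0,1,4,6}→1  {1,3,4,6}→3  {1,4,5,6}→3  {2,3,4,6}→3  {2,3,5,6}→3  {3,4,5,6}→6
  5 left: {0,1,3,4,6}→4  {0,1,4,5,6}→4  {1,2,3,4,6}→6  {1,3,4,5,6}→12  {2,3,4,5,6}→12
  placing 0:s first → 30 extensions
  placing 2:t first → 20 extensions
  placing 5:q first → 10 extensions
total linear extensions = 60

60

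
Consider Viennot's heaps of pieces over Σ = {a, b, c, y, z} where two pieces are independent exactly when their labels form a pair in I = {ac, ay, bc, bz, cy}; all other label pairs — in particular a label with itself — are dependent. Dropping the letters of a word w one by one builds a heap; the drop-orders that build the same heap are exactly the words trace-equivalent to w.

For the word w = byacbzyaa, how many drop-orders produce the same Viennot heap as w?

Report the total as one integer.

0(b) covers ∅
1(y) covers 0:b
2(a) covers 0:b
3(c) covers ∅
4(b) covers 1:y, 2:a
5(z) covers 1:y, 2:a, 3:c
6(y) covers 4:b, 5:z
7(a) covers 4:b, 5:z
8(a) covers 7:a
floor of heap: 0:b, 3:c
completions by unplaced set U, small U first (add the entries for U minus each lowest piece of U):
  |U|=1: {6}:1  {8}:1
  |U|=2: {6,8}:2  {7,8}:1
  |U|=3: {6,7,8}:3
  |U|=4: {4,6,7,8}:3  {5,6,7,8}:3
  |U|=5: {3,5,6,7,8}:3  {4,5,6,7,8}:6
  |U|=6: {1,4,5,6,7,8}:6  {2,4,5,6,7,8}:6  {3,4,5,6,7,8}:9
  |U|=7: {1,2,4,5,6,7,8}:12  {1,3,4,5,6,7,8}:15  {2,3,4,5,6,7,8}:15
  start at 0(b): 42
  start at 3(c): 12
sum over floor = 54

54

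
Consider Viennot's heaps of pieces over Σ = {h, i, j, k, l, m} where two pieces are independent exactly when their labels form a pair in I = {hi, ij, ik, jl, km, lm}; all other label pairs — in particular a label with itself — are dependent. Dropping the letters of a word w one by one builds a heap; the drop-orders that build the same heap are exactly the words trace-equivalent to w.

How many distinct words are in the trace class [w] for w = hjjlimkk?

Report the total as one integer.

piece 0:h — minimal
piece 1:j rests on {0:h}
piece 2:j rests on {1:j}
piece 3:l rests on {0:h}
piece 4:i rests on {3:l}
piece 5:m rests on {2:j, 4:i}
piece 6:k rests on {2:j, 3:l}
piece 7:k rests on {6:k}
minimal pieces: {0:h}
ways to finish when only these pieces remain (= sum over removing one remaining piece with nothing left below it):
  1 left: {5}→1  {7}→1
  2 left: {4,5}→1  {5,7}→2  {6,7}→1
  3 left: {4,5,7}→3  {5,6,7}→3
  4 left: {2,5,6,7}→3  {4,5,6,7}→6
  5 left: {1,2,5,6,7}→3  {2,4,5,6,7}→9  {3,4,5,6,7}→6
  6 left: {1,2,4,5,6,7}→12  {2,3,4,5,6,7}→15
  placing 0:h first → 27 extensions

27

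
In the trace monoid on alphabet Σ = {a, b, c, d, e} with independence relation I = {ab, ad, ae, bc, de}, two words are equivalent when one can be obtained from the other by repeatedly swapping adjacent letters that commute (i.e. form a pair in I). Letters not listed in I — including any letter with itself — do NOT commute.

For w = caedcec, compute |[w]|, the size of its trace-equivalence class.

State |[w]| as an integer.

0(c) covers ∅
1(a) covers 0:c
2(e) covers 0:c
3(d) covers 0:c
4(c) covers 1:a, 2:e, 3:d
5(e) covers 4:c
6(c) covers 5:e
floor of heap: 0:c
completions by unplaced set U, small U first (add the entries for U minus each lowest piece of U):
  |U|=1: {6}:1
  |U|=2: {5,6}:1
  |U|=3: {4,5,6}:1
  |U|=4: {1,4,5,6}:1  {2,4,5,6}:1  {3,4,5,6}:1
  |U|=5: {1,2,4,5,6}:2  {1,3,4,5,6}:2  {2,3,4,5,6}:2
  start at 0(c): 6

6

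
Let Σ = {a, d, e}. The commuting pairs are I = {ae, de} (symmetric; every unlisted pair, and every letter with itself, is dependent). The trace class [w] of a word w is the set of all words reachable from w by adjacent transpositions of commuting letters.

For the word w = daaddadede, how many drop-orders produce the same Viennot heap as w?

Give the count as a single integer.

#0=d has no predecessor
#1=a depends on [0:d]
#2=a depends on [1:a]
#3=d depends on [2:a]
#4=d depends on [3:d]
#5=a depends on [4:d]
#6=d depends on [5:a]
#7=e has no predecessor
#8=d depends on [6:d]
#9=e depends on [7:e]
sources: [0:d, 7:e]
N(rest) = Σ N(rest − s) over sources s of rest; N(one piece) = 1:
  size 1 → [8]=1  [9]=1
  size 2 → [6,8]=1  [7,9]=1  [8,9]=2
  size 3 → [5,6,8]=1  [6,8,9]=3  [7,8,9]=3
  size 4 → [4,5,6,8]=1  [5,6,8,9]=4  [6,7,8,9]=6
  size 5 → [3,4,5,6,8]=1  [4,5,6,8,9]=5  [5,6,7,8,9]=10
  size 6 → [2,3,4,5,6,8]=1  [3,4,5,6,8,9]=6  [4,5,6,7,8,9]=15
  size 7 → [1,2,3,4,5,6,8]=1  [2,3,4,5,6,8,9]=7  [3,4,5,6,7,8,9]=21
  size 8 → [0,1,2,3,4,5,6,8]=1  [1,2,3,4,5,6,8,9]=8  [2,3,4,5,6,7,8,9]=28
  first=0(d) contributes 36
  first=7(e) contributes 9
|[w]| = 45

45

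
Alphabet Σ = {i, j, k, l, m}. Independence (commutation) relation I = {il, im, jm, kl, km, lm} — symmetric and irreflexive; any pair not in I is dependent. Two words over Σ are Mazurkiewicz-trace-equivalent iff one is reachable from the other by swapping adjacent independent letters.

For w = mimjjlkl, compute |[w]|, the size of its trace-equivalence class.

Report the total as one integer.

drop 0:m onto floor
drop 1:i onto floor
drop 2:m onto {0:m}
drop 3:j onto {1:i}
drop 4:j onto {3:j}
drop 5:l onto {4:j}
drop 6:k onto {4:j}
drop 7:l onto {5:l}
ground layer = {0:m, 1:i}
drop-orders for the pieces not yet dropped (sum over which currently-grounded one goes next):
  1 to go: {2} 1  {6} 1  {7} 1
  2 to go: {0,2} 1  {2,6} 2  {2,7} 2  {5,7} 1  {6,7} 2
  3 to go: {0,2,6} 3  {0,2,7} 3  {2,5,7} 3  {2,6,7} 6  {5,6,7} 3
  4 to go: {0,2,5,7} 6  {0,2,6,7} 12  {2,5,6,7} 12  {4,5,6,7} 3
  5 to go: {0,2,5,6,7} 30  {2,4,5,6,7} 15  {3,4,5,6,7} 3
  6 to go: {0,2,4,5,6,7} 45  {1,3,4,5,6,7} 3  {2,3,4,5,6,7} 18
  if 0:m drops first: 21 orders
  if 1:i drops first: 63 orders
heap linearizations: 84

84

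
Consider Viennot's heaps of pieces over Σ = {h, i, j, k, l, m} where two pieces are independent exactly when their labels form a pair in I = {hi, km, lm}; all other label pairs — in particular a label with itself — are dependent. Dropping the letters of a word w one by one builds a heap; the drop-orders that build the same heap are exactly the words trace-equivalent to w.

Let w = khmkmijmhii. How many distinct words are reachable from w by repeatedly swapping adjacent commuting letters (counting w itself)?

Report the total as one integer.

#0=k has no predecessor
#1=h depends on [0:k]
#2=m depends on [1:h]
#3=k depends on [1:h]
#4=m depends on [2:m]
#5=i depends on [3:k, 4:m]
#6=j depends on [5:i]
#7=m depends on [6:j]
#8=h depends on [7:m]
#9=i depends on [7:m]
#10=i depends on [9:i]
sources: [0:k]
N(rest) = Σ N(rest − s) over sources s of rest; N(one piece) = 1:
  size 1 → [8]=1  [10]=1
  size 2 → [8,10]=2  [9,10]=1
  size 3 → [8,9,10]=3
  size 4 → [7,8,9,10]=3
  size 5 → [6,7,8,9,10]=3
  size 6 → [5,6,7,8,9,10]=3
  size 7 → [3,5,6,7,8,9,10]=3  [4,5,6,7,8,9,10]=3
  size 8 → [2,4,5,6,7,8,9,10]=3  [3,4,5,6,7,8,9,10]=6
  size 9 → [2,3,4,5,6,7,8,9,10]=9
  first=0(k) contributes 9

9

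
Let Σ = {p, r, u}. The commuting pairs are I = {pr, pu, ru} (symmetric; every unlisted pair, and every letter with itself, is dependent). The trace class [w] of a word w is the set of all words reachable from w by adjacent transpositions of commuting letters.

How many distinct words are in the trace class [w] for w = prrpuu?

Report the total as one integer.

90

piece 0:p — minimal
piece 1:r — minimal
piece 2:r rests on {1:r}
piece 3:p rests on {0:p}
piece 4:u — minimal
piece 5:u rests on {4:u}
minimal pieces: {0:p, 1:r, 4:u}
ways to finish when only these pieces remain (= sum over removing one remaining piece with nothing left below it):
  1 left: {2}→1  {3}→1  {5}→1
  2 left: {0,3}→1  {1,2}→1  {2,3}→2  {2,5}→2  {3,5}→2  {4,5}→1
  3 left: {0,2,3}→3  {0,3,5}→3  {1,2,3}→3  {1,2,5}→3  {2,3,5}→6  {2,4,5}→3  {3,4,5}→3
  4 left: {0,1,2,3}→6  {0,2,3,5}→12  {0,3,4,5}→6  {1,2,3,5}→12  {1,2,4,5}→6  {2,3,4,5}→12
  placing 0:p first → 30 extensions
  placing 1:r first → 30 extensions
  placing 4:u first → 30 extensions
total linear extensions = 90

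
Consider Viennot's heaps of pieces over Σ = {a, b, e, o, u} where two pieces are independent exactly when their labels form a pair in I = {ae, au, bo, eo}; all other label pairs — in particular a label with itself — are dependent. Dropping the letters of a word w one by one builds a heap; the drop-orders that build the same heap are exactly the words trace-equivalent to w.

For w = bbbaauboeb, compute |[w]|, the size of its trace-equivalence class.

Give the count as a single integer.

12

drop 0:b onto floor
drop 1:b onto {0:b}
drop 2:b onto {1:b}
drop 3:a onto {2:b}
drop 4:a onto {3:a}
drop 5:u onto {2:b}
drop 6:b onto {4:a, 5:u}
drop 7:o onto {4:a, 5:u}
drop 8:e onto {6:b}
drop 9:b onto {8:e}
ground layer = {0:b}
drop-orders for the pieces not yet dropped (sum over which currently-grounded one goes next):
  1 to go: {7} 1  {9} 1
  2 to go: {7,9} 2  {8,9} 1
  3 to go: {6,8,9} 1  {7,8,9} 3
  4 to go: {6,7,8,9} 4
  5 to go: {4,6,7,8,9} 4  {5,6,7,8,9} 4
  6 to go: {3,4,6,7,8,9} 4  {4,5,6,7,8,9} 8
  7 to go: {3,4,5,6,7,8,9} 12
  8 to go: {2,3,4,5,6,7,8,9} 12
  if 0:b drops first: 12 orders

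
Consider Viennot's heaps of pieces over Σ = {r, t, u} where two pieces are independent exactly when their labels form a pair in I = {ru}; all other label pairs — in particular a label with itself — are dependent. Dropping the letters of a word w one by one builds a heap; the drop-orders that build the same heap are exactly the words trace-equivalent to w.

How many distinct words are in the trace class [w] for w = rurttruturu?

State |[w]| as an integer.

#0=r has no predecessor
#1=u has no predecessor
#2=r depends on [0:r]
#3=t depends on [1:u, 2:r]
#4=t depends on [3:t]
#5=r depends on [4:t]
#6=u depends on [4:t]
#7=t depends on [5:r, 6:u]
#8=u depends on [7:t]
#9=r depends on [7:t]
#10=u depends on [8:u]
sources: [0:r, 1:u]
N(rest) = Σ N(rest − s) over sources s of rest; N(one piece) = 1:
  size 1 → [9]=1  [10]=1
  size 2 → [8,10]=1  [9,10]=2
  size 3 → [8,9,10]=3
  size 4 → [7,8,9,10]=3
  size 5 → [5,7,8,9,10]=3  [6,7,8,9,10]=3
  size 6 → [5,6,7,8,9,10]=6
  size 7 → [4,5,6,7,8,9,10]=6
  size 8 → [3,4,5,6,7,8,9,10]=6
  size 9 → [1,3,4,5,6,7,8,9,10]=6  [2,3,4,5,6,7,8,9,10]=6
  first=0(r) contributes 12
  first=1(u) contributes 6
|[w]| = 18

18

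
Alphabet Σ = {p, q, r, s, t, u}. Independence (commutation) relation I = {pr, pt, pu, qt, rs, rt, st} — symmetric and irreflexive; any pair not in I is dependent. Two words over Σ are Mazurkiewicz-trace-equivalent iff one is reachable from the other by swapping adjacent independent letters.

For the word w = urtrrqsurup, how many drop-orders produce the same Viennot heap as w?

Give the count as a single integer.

#0=u has no predecessor
#1=r depends on [0:u]
#2=t depends on [0:u]
#3=r depends on [1:r]
#4=r depends on [3:r]
#5=q depends on [4:r]
#6=s depends on [5:q]
#7=u depends on [2:t, 6:s]
#8=r depends on [7:u]
#9=u depends on [8:r]
#10=p depends on [6:s]
sources: [0:u]
N(rest) = Σ N(rest − s) over sources s of rest; N(one piece) = 1:
  size 1 → [9]=1  [10]=1
  size 2 → [8,9]=1  [9,10]=2
  size 3 → [7,8,9]=1  [8,9,10]=3
  size 4 → [2,7,8,9]=1  [7,8,9,10]=4
  size 5 → [2,7,8,9,10]=5  [6,7,8,9,10]=4
  size 6 → [2,6,7,8,9,10]=9  [5,6,7,8,9,10]=4
  size 7 → [2,5,6,7,8,9,10]=13  [4,5,6,7,8,9,10]=4
  size 8 → [2,4,5,6,7,8,9,10]=17  [3,4,5,6,7,8,9,10]=4
  size 9 → [1,3,4,5,6,7,8,9,10]=4  [2,3,4,5,6,7,8,9,10]=21
  first=0(u) contributes 25

25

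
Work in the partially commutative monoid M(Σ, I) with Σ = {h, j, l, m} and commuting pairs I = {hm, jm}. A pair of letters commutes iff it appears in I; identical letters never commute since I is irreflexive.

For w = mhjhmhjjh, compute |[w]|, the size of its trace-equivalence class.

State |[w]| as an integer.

#0=m has no predecessor
#1=h has no predecessor
#2=j depends on [1:h]
#3=h depends on [2:j]
#4=m depends on [0:m]
#5=h depends on [3:h]
#6=j depends on [5:h]
#7=j depends on [6:j]
#8=h depends on [7:j]
sources: [0:m, 1:h]
N(rest) = Σ N(rest − s) over sources s of rest; N(one piece) = 1:
  size 1 → [4]=1  [8]=1
  size 2 → [0,4]=1  [4,8]=2  [7,8]=1
  size 3 → [0,4,8]=3  [4,7,8]=3  [6,7,8]=1
  size 4 → [0,4,7,8]=6  [4,6,7,8]=4  [5,6,7,8]=1
  size 5 → [0,4,6,7,8]=10  [3,5,6,7,8]=1  [4,5,6,7,8]=5
  size 6 → [0,4,5,6,7,8]=15  [2,3,5,6,7,8]=1  [3,4,5,6,7,8]=6
  size 7 → [0,3,4,5,6,7,8]=21  [1,2,3,5,6,7,8]=1  [2,3,4,5,6,7,8]=7
  first=0(m) contributes 8
  first=1(h) contributes 28
|[w]| = 36

36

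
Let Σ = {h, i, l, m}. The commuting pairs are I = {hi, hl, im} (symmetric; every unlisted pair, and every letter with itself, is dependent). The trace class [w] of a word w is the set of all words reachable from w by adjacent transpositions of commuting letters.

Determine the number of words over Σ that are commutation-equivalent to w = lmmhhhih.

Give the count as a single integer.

7

drop 0:l onto floor
drop 1:m onto {0:l}
drop 2:m onto {1:m}
drop 3:h onto {2:m}
drop 4:h onto {3:h}
drop 5:h onto {4:h}
drop 6:i onto {0:l}
drop 7:h onto {5:h}
ground layer = {0:l}
drop-orders for the pieces not yet dropped (sum over which currently-grounded one goes next):
  1 to go: {6} 1  {7} 1
  2 to go: {5,7} 1  {6,7} 2
  3 to go: {4,5,7} 1  {5,6,7} 3
  4 to go: {3,4,5,7} 1  {4,5,6,7} 4
  5 to go: {2,3,4,5,7} 1  {3,4,5,6,7} 5
  6 to go: {1,2,3,4,5,7} 1  {2,3,4,5,6,7} 6
  if 0:l drops first: 7 orders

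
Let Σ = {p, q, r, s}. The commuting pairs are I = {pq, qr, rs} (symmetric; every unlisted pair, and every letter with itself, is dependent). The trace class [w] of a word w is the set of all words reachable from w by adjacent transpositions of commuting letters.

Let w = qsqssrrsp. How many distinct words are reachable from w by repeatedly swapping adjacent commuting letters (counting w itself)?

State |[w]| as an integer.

#0=q has no predecessor
#1=s depends on [0:q]
#2=q depends on [1:s]
#3=s depends on [2:q]
#4=s depends on [3:s]
#5=r has no predecessor
#6=r depends on [5:r]
#7=s depends on [4:s]
#8=p depends on [6:r, 7:s]
sources: [0:q, 5:r]
N(rest) = Σ N(rest − s) over sources s of rest; N(one piece) = 1:
  size 1 → [8]=1
  size 2 → [6,8]=1  [7,8]=1
  size 3 → [4,7,8]=1  [5,6,8]=1  [6,7,8]=2
  size 4 → [3,4,7,8]=1  [4,6,7,8]=3  [5,6,7,8]=3
  size 5 → [2,3,4,7,8]=1  [3,4,6,7,8]=4  [4,5,6,7,8]=6
  size 6 → [1,2,3,4,7,8]=1  [2,3,4,6,7,8]=5  [3,4,5,6,7,8]=10
  size 7 → [0,1,2,3,4,7,8]=1  [1,2,3,4,6,7,8]=6  [2,3,4,5,6,7,8]=15
  first=0(q) contributes 21
  first=5(r) contributes 7
|[w]| = 28

28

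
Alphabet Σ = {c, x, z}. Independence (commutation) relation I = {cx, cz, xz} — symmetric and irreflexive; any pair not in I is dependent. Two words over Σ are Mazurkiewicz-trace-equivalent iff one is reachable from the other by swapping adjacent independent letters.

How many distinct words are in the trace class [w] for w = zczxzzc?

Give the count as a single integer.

#0=z has no predecessor
#1=c has no predecessor
#2=z depends on [0:z]
#3=x has no predecessor
#4=z depends on [2:z]
#5=z depends on [4:z]
#6=c depends on [1:c]
sources: [0:z, 1:c, 3:x]
N(rest) = Σ N(rest − s) over sources s of rest; N(one piece) = 1:
  size 1 → [3]=1  [5]=1  [6]=1
  size 2 → [1,6]=1  [3,5]=2  [3,6]=2  [4,5]=1  [5,6]=2
  size 3 → [1,3,6]=3  [1,5,6]=3  [2,4,5]=1  [3,4,5]=3  [3,5,6]=6  [4,5,6]=3
  size 4 → [0,2,4,5]=1  [1,3,5,6]=12  [1,4,5,6]=6  [2,3,4,5]=4  [2,4,5,6]=4  [3,4,5,6]=12
  size 5 → [0,2,3,4,5]=5  [0,2,4,5,6]=5  [1,2,4,5,6]=10  [1,3,4,5,6]=30  [2,3,4,5,6]=20
  first=0(z) contributes 60
  first=1(c) contributes 30
  first=3(x) contributes 15
|[w]| = 105

105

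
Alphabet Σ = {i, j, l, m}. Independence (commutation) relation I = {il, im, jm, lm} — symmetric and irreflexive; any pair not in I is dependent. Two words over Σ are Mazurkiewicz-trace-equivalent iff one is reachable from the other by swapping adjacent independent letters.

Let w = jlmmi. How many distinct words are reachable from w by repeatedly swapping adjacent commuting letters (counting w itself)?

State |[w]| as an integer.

20

#0=j has no predecessor
#1=l depends on [0:j]
#2=m has no predecessor
#3=m depends on [2:m]
#4=i depends on [0:j]
sources: [0:j, 2:m]
N(rest) = Σ N(rest − s) over sources s of rest; N(one piece) = 1:
  size 1 → [1]=1  [3]=1  [4]=1
  size 2 → [1,3]=2  [1,4]=2  [2,3]=1  [3,4]=2
  size 3 → [0,1,4]=2  [1,2,3]=3  [1,3,4]=6  [2,3,4]=3
  first=0(j) contributes 12
  first=2(m) contributes 8
|[w]| = 20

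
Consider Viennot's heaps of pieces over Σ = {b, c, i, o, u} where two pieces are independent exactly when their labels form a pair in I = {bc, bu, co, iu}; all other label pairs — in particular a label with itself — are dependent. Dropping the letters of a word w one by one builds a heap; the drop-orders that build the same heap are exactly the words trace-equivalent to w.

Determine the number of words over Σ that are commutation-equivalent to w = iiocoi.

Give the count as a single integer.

0(i) covers ∅
1(i) covers 0:i
2(o) covers 1:i
3(c) covers 1:i
4(o) covers 2:o
5(i) covers 3:c, 4:o
floor of heap: 0:i
completions by unplaced set U, small U first (add the entries for U minus each lowest piece of U):
  |U|=1: {5}:1
  |U|=2: {3,5}:1  {4,5}:1
  |U|=3: {2,4,5}:1  {3,4,5}:2
  |U|=4: {2,3,4,5}:3
  start at 0(i): 3

3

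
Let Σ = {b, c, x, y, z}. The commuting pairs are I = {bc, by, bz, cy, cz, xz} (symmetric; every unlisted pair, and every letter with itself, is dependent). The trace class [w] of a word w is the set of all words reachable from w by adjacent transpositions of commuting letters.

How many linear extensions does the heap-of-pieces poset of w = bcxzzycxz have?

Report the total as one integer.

120

0(b) covers ∅
1(c) covers ∅
2(x) covers 0:b, 1:c
3(z) covers ∅
4(z) covers 3:z
5(y) covers 2:x, 4:z
6(c) covers 2:x
7(x) covers 5:y, 6:c
8(z) covers 5:y
floor of heap: 0:b, 1:c, 3:z
completions by unplaced set U, small U first (add the entries for U minus each lowest piece of U):
  |U|=1: {7}:1  {8}:1
  |U|=2: {6,7}:1  {7,8}:2
  |U|=3: {5,7,8}:2  {6,7,8}:3
  |U|=4: {4,5,7,8}:2  {5,6,7,8}:5
  |U|=5: {2,5,6,7,8}:5  {3,4,5,7,8}:2  {4,5,6,7,8}:7
  |U|=6: {0,2,5,6,7,8}:5  {1,2,5,6,7,8}:5  {2,4,5,6,7,8}:12  {3,4,5,6,7,8}:9
  |U|=7: {0,1,2,5,6,7,8}:10  {0,2,4,5,6,7,8}:17  {1,2,4,5,6,7,8}:17  {2,3,4,5,6,7,8}:21
  start at 0(b): 38
  start at 1(c): 38
  start at 3(z): 44
sum over floor = 120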